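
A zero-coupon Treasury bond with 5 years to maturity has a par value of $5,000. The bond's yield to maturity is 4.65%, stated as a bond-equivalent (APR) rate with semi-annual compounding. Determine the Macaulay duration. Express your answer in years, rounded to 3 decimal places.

A zero-coupon bond has a single cash flow at maturity, so its Macaulay duration equals its maturity: 5 years.
(Equivalently: 10 semi-annual periods ÷ 2 = 5 years.)

5.000 years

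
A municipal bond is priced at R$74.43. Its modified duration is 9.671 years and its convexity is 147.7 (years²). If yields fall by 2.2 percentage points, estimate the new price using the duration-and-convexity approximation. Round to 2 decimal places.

R$92.93

Duration effect: -D_mod·Δy = -9.671 × (-0.022) = +0.212762
Convexity effect: ½·C·(Δy)² = 0.5 × 147.7 × (-0.022)² = +0.0357434
ΔP/P ≈ +0.212762 + 0.0357434 = +0.2485054
New price ≈ 74.43 × (1 + 0.2485054) = 92.926256922.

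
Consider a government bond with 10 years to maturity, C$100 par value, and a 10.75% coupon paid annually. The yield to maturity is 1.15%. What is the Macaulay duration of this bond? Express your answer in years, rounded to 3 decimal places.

Periodic yield y = 0.0115. Discount each cash flow and weight by its year:
  t   CF        PV=CF/(1+0.0115)^t    t·PV
  1        10.75        10.6278        10.6278
  2        10.75        10.5070        21.0139
  3        10.75        10.3875        31.1625
  4        10.75        10.2694        41.0776
  5        10.75        10.1526        50.7632
  6        10.75        10.0372        60.2233
  7        10.75         9.9231        69.4617
  8        10.75         9.8103        78.4822
  9        10.75         9.6987        87.2887
  10      110.75        98.7836       987.8360
  Σ                    190.1972     1,437.9369
Price P = Σ PV = 190.1972.
Macaulay duration = Σ(t·PV) / P = 1,437.9369 / 190.1972 = 7.56024 years.

7.560 years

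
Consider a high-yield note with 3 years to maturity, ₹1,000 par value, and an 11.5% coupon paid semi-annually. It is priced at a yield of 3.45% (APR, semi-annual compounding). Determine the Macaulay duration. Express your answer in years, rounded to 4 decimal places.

Periodic yield y = 0.01725. Discount each cash flow and weight by its period:
  t   CF        PV=CF/(1+0.01725)^t    t·PV
  1        57.50        56.5249        56.5249
  2        57.50        55.5664       111.1328
  3        57.50        54.6242       163.8725
  4        57.50        53.6979       214.7915
  5        57.50        52.7873       263.9364
  6     1,057.50       954.3643     5,726.1858
  Σ                  1,227.5650     6,536.4440
Price P = Σ PV = 1,227.5650.
Macaulay duration = Σ(t·PV) / P = 6,536.4440 / 1,227.5650 = 5.32472 half-year periods.
In years: 5.32472 / 2 = 2.66236 years.

2.6624 years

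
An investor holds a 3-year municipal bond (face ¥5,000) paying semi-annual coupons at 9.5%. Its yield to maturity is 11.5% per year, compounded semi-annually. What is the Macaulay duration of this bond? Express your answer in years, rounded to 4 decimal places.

2.6702 years

Periodic yield y = 0.0575. Discount each cash flow and weight by its period:
  t   CF        PV=CF/(1+0.0575)^t    t·PV
  1       237.50       224.5863       224.5863
  2       237.50       212.3747       424.7495
  3       237.50       200.8272       602.4815
  4       237.50       189.9075       759.6300
  5       237.50       179.5816       897.9078
  6     5,237.50     3,744.9134    22,469.4804
  Σ                  4,752.1907    25,378.8355
Price P = Σ PV = 4,752.1907.
Macaulay duration = Σ(t·PV) / P = 25,378.8355 / 4,752.1907 = 5.34045 half-year periods.
In years: 5.34045 / 2 = 2.67022 years.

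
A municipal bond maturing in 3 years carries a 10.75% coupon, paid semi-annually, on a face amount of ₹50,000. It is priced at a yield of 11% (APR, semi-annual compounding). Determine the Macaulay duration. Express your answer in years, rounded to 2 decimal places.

2.64 years

Periodic yield y = 0.055. Discount each cash flow and weight by its period:
  t   CF        PV=CF/(1+0.055)^t    t·PV
  1     2,687.50     2,547.3934     2,547.3934
  2     2,687.50     2,414.5909     4,829.1817
  3     2,687.50     2,288.7117     6,866.1352
  4     2,687.50     2,169.3950     8,677.5800
  5     2,687.50     2,056.2986    10,281.4929
  6    52,687.50    38,211.3898   229,268.3390
  Σ                 49,687.7794   262,470.1221
Price P = Σ PV = 49,687.7794.
Macaulay duration = Σ(t·PV) / P = 262,470.1221 / 49,687.7794 = 5.28239 half-year periods.
In years: 5.28239 / 2 = 2.64119 years.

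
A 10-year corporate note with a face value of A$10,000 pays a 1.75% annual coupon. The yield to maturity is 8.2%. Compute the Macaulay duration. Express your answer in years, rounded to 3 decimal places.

Periodic yield y = 0.082. Discount each cash flow and weight by its year:
  t   CF        PV=CF/(1+0.082)^t    t·PV
  1       175.00       161.7375       161.7375
  2       175.00       149.4802       298.9603
  3       175.00       138.1517       414.4551
  4       175.00       127.6818       510.7272
  5       175.00       118.0054       590.0268
  6       175.00       109.0623       654.3735
  7       175.00       100.7969       705.5784
  8       175.00        93.1580       745.2637
  9       175.00        86.0979       774.8814
  10   10,175.00     4,626.5985    46,265.9847
  Σ                  5,710.7701    51,121.9887
Price P = Σ PV = 5,710.7701.
Macaulay duration = Σ(t·PV) / P = 51,121.9887 / 5,710.7701 = 8.95186 years.

8.952 years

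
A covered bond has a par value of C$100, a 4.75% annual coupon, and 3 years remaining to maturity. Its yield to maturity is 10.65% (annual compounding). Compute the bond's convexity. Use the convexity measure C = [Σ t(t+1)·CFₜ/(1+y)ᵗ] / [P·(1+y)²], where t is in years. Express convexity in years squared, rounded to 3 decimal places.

9.169

With y = 0.1065:
  t   CF        PV=CF/(1+0.1065)^t    t·PV        t(t+1)·PV
  1         4.75         4.2928         4.2928           8.5856
  2         4.75         3.8796         7.7593          23.2778
  3       104.75        77.3214       231.9642         927.8569
  Σ                     85.4939       244.0163         959.7204
P = 85.4939.
Convexity = Σ t(t+1)·PV / [P·(1+y)²] = 959.7204 / (85.4939 × 1.224342) = 9.16868.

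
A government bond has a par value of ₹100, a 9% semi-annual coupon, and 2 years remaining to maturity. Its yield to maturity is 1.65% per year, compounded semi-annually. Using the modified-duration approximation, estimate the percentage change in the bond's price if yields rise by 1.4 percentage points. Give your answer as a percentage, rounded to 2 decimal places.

-2.62%

Periodic yield y = 0.00825. Modified duration first:
  t   CF        PV=CF/(1+0.00825)^t    t·PV
  1         4.50         4.4632         4.4632
  2         4.50         4.4267         8.8533
  3         4.50         4.3904        13.1713
  4       104.50       101.1215       404.4859
  Σ                    114.4017       430.9737
P = 114.4017; D_Mac = 3.76720 half-year periods = 1.88360 yrs; D_mod = 1.88360/(1+0.00825) = 1.86819 yrs.
ΔP/P ≈ -D_mod · Δy = -1.86819 × (+0.014) = -0.026155 = -2.6155%.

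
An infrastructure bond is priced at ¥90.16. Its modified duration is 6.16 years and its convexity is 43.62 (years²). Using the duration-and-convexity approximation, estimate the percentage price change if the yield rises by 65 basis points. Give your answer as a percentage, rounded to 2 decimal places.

Duration effect: -D_mod·Δy = -6.16 × (+0.0065) = -0.040040
Convexity effect: ½·C·(Δy)² = 0.5 × 43.62 × (0.0065)² = +0.0009214725
ΔP/P ≈ -0.040040 + 0.0009214725 = -0.0391185275
= -3.91185275%.

-3.91%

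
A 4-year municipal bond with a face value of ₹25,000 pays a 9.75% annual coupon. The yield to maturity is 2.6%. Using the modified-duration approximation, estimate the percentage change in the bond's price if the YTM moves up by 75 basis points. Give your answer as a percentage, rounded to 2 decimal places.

Periodic yield y = 0.026. Modified duration first:
  t   CF        PV=CF/(1+0.026)^t    t·PV
  1     2,437.50     2,375.7310     2,375.7310
  2     2,437.50     2,315.5273     4,631.0546
  3     2,437.50     2,256.8492     6,770.5476
  4    27,437.50    24,760.2539    99,041.0158
  Σ                 31,708.3614   112,818.3489
P = 31,708.3614; D_Mac = 3.55800 yrs; D_mod = 3.55800/(1+0.026) = 3.46784 yrs.
ΔP/P ≈ -D_mod · Δy = -3.46784 × (+0.0075) = -0.026009 = -2.6009%.

-2.60%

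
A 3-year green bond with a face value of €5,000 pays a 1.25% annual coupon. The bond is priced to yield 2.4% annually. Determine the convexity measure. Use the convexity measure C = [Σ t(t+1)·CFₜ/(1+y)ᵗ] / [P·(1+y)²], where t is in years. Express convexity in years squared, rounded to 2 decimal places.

11.25

With y = 0.024:
  t   CF        PV=CF/(1+0.024)^t    t·PV        t(t+1)·PV
  1        62.50        61.0352        61.0352         122.0703
  2        62.50        59.6046       119.2093         357.6279
  3     5,062.50     4,714.8205    14,144.4616      56,577.8464
  Σ                  4,835.4603    14,324.7060      57,057.5446
P = 4,835.4603.
Convexity = Σ t(t+1)·PV / [P·(1+y)²] = 57,057.5446 / (4,835.4603 × 1.048576) = 11.25318.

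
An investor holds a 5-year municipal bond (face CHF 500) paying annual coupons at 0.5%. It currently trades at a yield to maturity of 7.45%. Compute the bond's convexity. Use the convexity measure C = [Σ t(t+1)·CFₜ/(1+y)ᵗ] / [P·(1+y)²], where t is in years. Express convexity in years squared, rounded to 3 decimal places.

With y = 0.0745:
  t   CF        PV=CF/(1+0.0745)^t    t·PV        t(t+1)·PV
  1         2.50         2.3267         2.3267           4.6533
  2         2.50         2.1653         4.3307          12.9921
  3         2.50         2.0152         6.0456          24.1825
  4         2.50         1.8755         7.5020          37.5098
  5       502.50       350.8359     1,754.1793      10,525.0755
  Σ                    359.2186     1,774.3842      10,604.4133
P = 359.2186.
Convexity = Σ t(t+1)·PV / [P·(1+y)²] = 10,604.4133 / (359.2186 × 1.154550) = 25.56908.

25.569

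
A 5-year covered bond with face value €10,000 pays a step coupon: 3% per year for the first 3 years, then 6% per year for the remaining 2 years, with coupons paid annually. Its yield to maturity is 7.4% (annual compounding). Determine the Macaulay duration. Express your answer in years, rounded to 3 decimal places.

4.673 years

Periodic yield y = 0.074. Discount each cash flow and weight by its year:
  t   CF        PV=CF/(1+0.074)^t    t·PV
  1       300.00       279.3296       279.3296
  2       300.00       260.0834       520.1669
  3       300.00       242.1633       726.4900
  4       600.00       450.9560     1,803.8238
  5    10,600.00     7,417.9595    37,089.7975
  Σ                  8,650.4919    40,419.6079
Price P = Σ PV = 8,650.4919.
Macaulay duration = Σ(t·PV) / P = 40,419.6079 / 8,650.4919 = 4.67252 years.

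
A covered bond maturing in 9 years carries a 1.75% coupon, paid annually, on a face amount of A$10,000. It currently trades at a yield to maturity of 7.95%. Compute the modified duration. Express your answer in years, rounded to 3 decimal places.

7.590 years

Periodic yield y = 0.0795. First find Macaulay duration:
  t   CF        PV=CF/(1+0.0795)^t    t·PV
  1       175.00       162.1121       162.1121
  2       175.00       150.1733       300.3466
  3       175.00       139.1138       417.3413
  4       175.00       128.8687       515.4748
  5       175.00       119.3781       596.8907
  6       175.00       110.5865       663.5191
  7       175.00       102.4423       717.0964
  8       175.00        94.8980       759.1837
  9    10,175.00     5,111.2909    46,001.6180
  Σ                  6,118.8637    50,133.5827
P = 6,118.8637; Macaulay duration = 50,133.5827 / 6,118.8637 = 8.19328 years.
Modified duration = D_Mac / (1 + y) = 8.19328 / 1.0795 = 7.58989 years.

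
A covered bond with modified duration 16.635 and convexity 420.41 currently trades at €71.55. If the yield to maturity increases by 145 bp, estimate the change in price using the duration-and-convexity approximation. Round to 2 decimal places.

-€14.10

Duration effect: -D_mod·Δy = -16.635 × (+0.0145) = -0.2412075
Convexity effect: ½·C·(Δy)² = 0.5 × 420.41 × (0.0145)² = +0.04419560125
ΔP/P ≈ -0.2412075 + 0.04419560125 = -0.19701189875
ΔP ≈ 71.55 × (-0.19701189875) = -14.0962013555625.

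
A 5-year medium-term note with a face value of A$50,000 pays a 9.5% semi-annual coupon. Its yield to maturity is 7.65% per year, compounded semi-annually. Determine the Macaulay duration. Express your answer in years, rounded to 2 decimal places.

Periodic yield y = 0.03825. Discount each cash flow and weight by its period:
  t   CF        PV=CF/(1+0.03825)^t    t·PV
  1     2,375.00     2,287.5030     2,287.5030
  2     2,375.00     2,203.2295     4,406.4590
  3     2,375.00     2,122.0607     6,366.1820
  4     2,375.00     2,043.8822     8,175.5287
  5     2,375.00     1,968.5838     9,842.9192
  6     2,375.00     1,896.0596    11,376.3574
  7     2,375.00     1,826.2071    12,783.4500
  8     2,375.00     1,758.9281    14,071.4251
  9     2,375.00     1,694.1277    15,247.1497
  10   52,375.00    35,983.6023   359,836.0230
  Σ                 53,784.1840   444,392.9969
Price P = Σ PV = 53,784.1840.
Macaulay duration = Σ(t·PV) / P = 444,392.9969 / 53,784.1840 = 8.26252 half-year periods.
In years: 8.26252 / 2 = 4.13126 years.

4.13 years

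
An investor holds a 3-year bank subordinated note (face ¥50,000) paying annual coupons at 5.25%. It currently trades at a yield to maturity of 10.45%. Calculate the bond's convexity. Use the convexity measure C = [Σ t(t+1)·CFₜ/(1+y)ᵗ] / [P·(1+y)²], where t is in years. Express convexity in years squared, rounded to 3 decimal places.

With y = 0.1045:
  t   CF        PV=CF/(1+0.1045)^t    t·PV        t(t+1)·PV
  1     2,625.00     2,376.6410     2,376.6410       4,753.2820
  2     2,625.00     2,151.7800     4,303.5600      12,910.6800
  3    52,625.00    39,056.6463   117,169.9388     468,679.7550
  Σ                 43,585.0673   123,850.1398     486,343.7171
P = 43,585.0673.
Convexity = Σ t(t+1)·PV / [P·(1+y)²] = 486,343.7171 / (43,585.0673 × 1.219920) = 9.14690.

9.147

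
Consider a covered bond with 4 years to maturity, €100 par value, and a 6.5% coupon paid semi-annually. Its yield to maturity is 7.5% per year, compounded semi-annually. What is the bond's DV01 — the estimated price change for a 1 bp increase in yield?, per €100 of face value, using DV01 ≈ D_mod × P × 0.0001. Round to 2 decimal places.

Periodic yield y = 0.0375.
  t   CF        PV=CF/(1+0.0375)^t    t·PV
  1         3.25         3.1325         3.1325
  2         3.25         3.0193         6.0386
  3         3.25         2.9102         8.7305
  4         3.25         2.8050        11.2200
  5         3.25         2.7036        13.5180
  6         3.25         2.6059        15.6353
  7         3.25         2.5117        17.5819
  8       103.25        76.9104       615.2834
  Σ                     96.5986       691.1402
P = 96.5986; D_Mac = 7.15476 half-year periods = 3.57738 yrs; D_mod = 3.44808 yrs.
DV01 ≈ 3.44808 × 96.5986 × 0.0001 = 0.033308.

€0.03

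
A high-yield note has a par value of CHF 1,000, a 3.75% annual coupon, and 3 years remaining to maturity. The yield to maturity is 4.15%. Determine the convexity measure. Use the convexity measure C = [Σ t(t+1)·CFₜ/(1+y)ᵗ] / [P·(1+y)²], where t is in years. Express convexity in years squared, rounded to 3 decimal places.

With y = 0.0415:
  t   CF        PV=CF/(1+0.0415)^t    t·PV        t(t+1)·PV
  1        37.50        36.0058        36.0058          72.0115
  2        37.50        34.5711        69.1421         207.4264
  3     1,037.50       918.3543     2,755.0630      11,020.2521
  Σ                    988.9312     2,860.2109      11,299.6900
P = 988.9312.
Convexity = Σ t(t+1)·PV / [P·(1+y)²] = 11,299.6900 / (988.9312 × 1.084722) = 10.53372.

10.534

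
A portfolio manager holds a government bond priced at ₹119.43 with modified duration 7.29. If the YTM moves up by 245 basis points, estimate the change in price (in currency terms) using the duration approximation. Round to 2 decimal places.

Duration approximation: ΔP/P ≈ -D_mod · Δy = -7.29 × (+0.0245) = -0.178605.
ΔP ≈ 119.43 × (-0.178605) = -21.33079515.

-₹21.33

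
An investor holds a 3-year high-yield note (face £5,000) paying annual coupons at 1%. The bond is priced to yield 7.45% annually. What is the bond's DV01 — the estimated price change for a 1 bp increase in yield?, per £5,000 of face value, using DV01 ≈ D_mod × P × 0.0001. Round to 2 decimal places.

£1.15

Periodic yield y = 0.0745.
  t   CF        PV=CF/(1+0.0745)^t    t·PV
  1        50.00        46.5333        46.5333
  2        50.00        43.3069        86.6138
  3     5,050.00     4,070.7283    12,212.1850
  Σ                  4,160.5685    12,345.3320
P = 4,160.5685; D_Mac = 2.96722 yrs; D_mod = 2.76149 yrs.
DV01 ≈ 2.76149 × 4,160.5685 × 0.0001 = 1.148937.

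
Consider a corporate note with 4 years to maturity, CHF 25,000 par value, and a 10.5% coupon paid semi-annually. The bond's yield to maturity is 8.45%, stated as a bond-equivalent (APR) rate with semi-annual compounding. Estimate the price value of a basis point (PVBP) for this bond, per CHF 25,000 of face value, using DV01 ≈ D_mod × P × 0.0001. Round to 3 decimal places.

Periodic yield y = 0.04225.
  t   CF        PV=CF/(1+0.04225)^t    t·PV
  1     1,312.50     1,259.2948     1,259.2948
  2     1,312.50     1,208.2464     2,416.4928
  3     1,312.50     1,159.2673     3,477.8020
  4     1,312.50     1,112.2738     4,449.0951
  5     1,312.50     1,067.1852     5,335.9260
  6     1,312.50     1,023.9244     6,143.5464
  7     1,312.50       982.4173     6,876.9208
  8    26,312.50    18,896.7398   151,173.9183
  Σ                 26,709.3489   181,132.9962
P = 26,709.3489; D_Mac = 6.78163 half-year periods = 3.39082 yrs; D_mod = 3.25336 yrs.
DV01 ≈ 3.25336 × 26,709.3489 × 0.0001 = 8.689518.

CHF 8.690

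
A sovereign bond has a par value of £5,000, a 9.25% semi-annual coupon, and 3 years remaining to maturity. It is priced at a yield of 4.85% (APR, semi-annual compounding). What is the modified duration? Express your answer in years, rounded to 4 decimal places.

Periodic yield y = 0.02425. First find Macaulay duration:
  t   CF        PV=CF/(1+0.02425)^t    t·PV
  1       231.25       225.7750       225.7750
  2       231.25       220.4295       440.8591
  3       231.25       215.2107       645.6320
  4       231.25       210.1154       840.4615
  5       231.25       205.1407     1,025.7036
  6     5,231.25     4,530.7452    27,184.4712
  Σ                  5,607.4165    30,362.9025
P = 5,607.4165; Macaulay duration = 30,362.9025 / 5,607.4165 = 5.41478 half-year periods = 2.70739 years.
Modified duration = D_Mac / (1 + y) = 2.70739 / 1.02425 = 2.64329 years.

2.6433 years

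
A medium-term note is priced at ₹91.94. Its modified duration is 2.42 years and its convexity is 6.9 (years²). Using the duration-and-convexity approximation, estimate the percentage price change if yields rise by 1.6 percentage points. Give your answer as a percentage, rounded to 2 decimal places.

Duration effect: -D_mod·Δy = -2.42 × (+0.016) = -0.038720
Convexity effect: ½·C·(Δy)² = 0.5 × 6.9 × (0.016)² = +0.0008832
ΔP/P ≈ -0.038720 + 0.0008832 = -0.0378368
= -3.78368%.

-3.78%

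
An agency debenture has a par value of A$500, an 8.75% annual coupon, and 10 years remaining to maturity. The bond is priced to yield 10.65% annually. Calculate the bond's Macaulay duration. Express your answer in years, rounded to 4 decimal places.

Periodic yield y = 0.1065. Discount each cash flow and weight by its year:
  t   CF        PV=CF/(1+0.1065)^t    t·PV
  1        43.75        39.5391        39.5391
  2        43.75        35.7335        71.4669
  3        43.75        32.2941        96.8824
  4        43.75        29.1859       116.7434
  5        43.75        26.3767       131.8837
  6        43.75        23.8380       143.0279
  7        43.75        21.5436       150.8051
  8        43.75        19.4700       155.7603
  9        43.75        17.5961       158.3645
  10      543.75       197.6447     1,976.4466
  Σ                    443.2216     3,040.9200
Price P = Σ PV = 443.2216.
Macaulay duration = Σ(t·PV) / P = 3,040.9200 / 443.2216 = 6.86095 years.

6.8609 years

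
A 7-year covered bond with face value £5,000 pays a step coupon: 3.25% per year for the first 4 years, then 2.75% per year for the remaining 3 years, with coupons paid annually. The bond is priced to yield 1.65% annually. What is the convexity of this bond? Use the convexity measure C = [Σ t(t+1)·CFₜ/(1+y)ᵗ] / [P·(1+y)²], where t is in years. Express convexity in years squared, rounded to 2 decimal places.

48.20

With y = 0.0165:
  t   CF        PV=CF/(1+0.0165)^t    t·PV        t(t+1)·PV
  1       162.50       159.8623       159.8623         319.7245
  2       162.50       157.2674       314.5347         943.6042
  3       162.50       154.7146       464.1437       1,856.5748
  4       162.50       152.2032       608.8129       3,044.0644
  5       137.50       126.6968       633.4842       3,800.9052
  6       137.50       124.6403       747.8417       5,234.8916
  7     5,137.50     4,581.4205    32,069.9434     256,559.5476
  Σ                  5,456.8050    34,998.6229     271,759.3123
P = 5,456.8050.
Convexity = Σ t(t+1)·PV / [P·(1+y)²] = 271,759.3123 / (5,456.8050 × 1.033272) = 48.19825.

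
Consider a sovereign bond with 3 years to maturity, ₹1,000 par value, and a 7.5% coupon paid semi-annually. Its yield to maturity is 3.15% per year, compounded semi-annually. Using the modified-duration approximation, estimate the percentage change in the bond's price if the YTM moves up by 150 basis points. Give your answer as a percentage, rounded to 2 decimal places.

Periodic yield y = 0.01575. Modified duration first:
  t   CF        PV=CF/(1+0.01575)^t    t·PV
  1        37.50        36.9185        36.9185
  2        37.50        36.3461        72.6922
  3        37.50        35.7825       107.3475
  4        37.50        35.2277       140.9107
  5        37.50        34.6814       173.4072
  6     1,037.50       944.6417     5,667.8503
  Σ                  1,123.5979     6,199.1264
P = 1,123.5979; D_Mac = 5.51721 half-year periods = 2.75861 yrs; D_mod = 2.75861/(1+0.01575) = 2.71583 yrs.
ΔP/P ≈ -D_mod · Δy = -2.71583 × (+0.015) = -0.040737 = -4.0737%.

-4.07%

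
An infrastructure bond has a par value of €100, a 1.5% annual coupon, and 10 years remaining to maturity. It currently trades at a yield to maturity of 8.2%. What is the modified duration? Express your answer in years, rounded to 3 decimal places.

8.387 years

Periodic yield y = 0.082. First find Macaulay duration:
  t   CF        PV=CF/(1+0.082)^t    t·PV
  1         1.50         1.3863         1.3863
  2         1.50         1.2813         2.5625
  3         1.50         1.1842         3.5525
  4         1.50         1.0944         4.3777
  5         1.50         1.0115         5.0574
  6         1.50         0.9348         5.6089
  7         1.50         0.8640         6.0478
  8         1.50         0.7985         6.3880
  9         1.50         0.7380         6.6418
  10      101.50        46.1523       461.5231
  Σ                     55.4452       503.1460
P = 55.4452; Macaulay duration = 503.1460 / 55.4452 = 9.07465 years.
Modified duration = D_Mac / (1 + y) = 9.07465 / 1.082 = 8.38692 years.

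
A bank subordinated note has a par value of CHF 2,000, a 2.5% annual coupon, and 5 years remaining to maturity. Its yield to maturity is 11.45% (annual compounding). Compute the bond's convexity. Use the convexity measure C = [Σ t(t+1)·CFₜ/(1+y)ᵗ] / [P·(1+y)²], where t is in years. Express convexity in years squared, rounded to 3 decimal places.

22.240

With y = 0.1145:
  t   CF        PV=CF/(1+0.1145)^t    t·PV        t(t+1)·PV
  1        50.00        44.8632        44.8632          89.7263
  2        50.00        40.2541        80.5082         241.5245
  3        50.00        36.1185       108.3555         433.4221
  4        50.00        32.4078       129.6312         648.1562
  5     2,050.00     1,192.2120     5,961.0601      35,766.3607
  Σ                  1,345.8556     6,324.4182      37,179.1898
P = 1,345.8556.
Convexity = Σ t(t+1)·PV / [P·(1+y)²] = 37,179.1898 / (1,345.8556 × 1.242110) = 22.24033.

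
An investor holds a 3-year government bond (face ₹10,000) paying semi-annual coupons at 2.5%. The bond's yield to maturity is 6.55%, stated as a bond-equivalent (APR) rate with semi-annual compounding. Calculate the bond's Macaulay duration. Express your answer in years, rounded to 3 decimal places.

Periodic yield y = 0.03275. Discount each cash flow and weight by its period:
  t   CF        PV=CF/(1+0.03275)^t    t·PV
  1       125.00       121.0361       121.0361
  2       125.00       117.1978       234.3957
  3       125.00       113.4813       340.4440
  4       125.00       109.8827       439.5307
  5       125.00       106.3981       531.9906
  6    10,125.00     8,344.9514    50,069.7082
  Σ                  8,912.9474    51,737.1052
Price P = Σ PV = 8,912.9474.
Macaulay duration = Σ(t·PV) / P = 51,737.1052 / 8,912.9474 = 5.80471 half-year periods.
In years: 5.80471 / 2 = 2.90236 years.

2.902 years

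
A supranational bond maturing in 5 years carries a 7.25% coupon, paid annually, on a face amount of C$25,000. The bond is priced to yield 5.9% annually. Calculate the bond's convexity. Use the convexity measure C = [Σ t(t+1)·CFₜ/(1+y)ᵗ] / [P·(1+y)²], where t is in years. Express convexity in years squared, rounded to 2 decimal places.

22.41

With y = 0.059:
  t   CF        PV=CF/(1+0.059)^t    t·PV        t(t+1)·PV
  1     1,812.50     1,711.5203     1,711.5203       3,423.0406
  2     1,812.50     1,616.1665     3,232.3330       9,696.9989
  3     1,812.50     1,526.1251     4,578.3753      18,313.5012
  4     1,812.50     1,441.1002     5,764.4008      28,822.0038
  5    26,812.50    20,130.6366   100,653.1830     603,919.0980
  Σ                 26,425.5487   115,939.8123     664,174.6424
P = 26,425.5487.
Convexity = Σ t(t+1)·PV / [P·(1+y)²] = 664,174.6424 / (26,425.5487 × 1.121481) = 22.41126.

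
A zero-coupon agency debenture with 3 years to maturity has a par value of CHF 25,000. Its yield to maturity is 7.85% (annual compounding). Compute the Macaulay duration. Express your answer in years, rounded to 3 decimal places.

A zero-coupon bond has a single cash flow at maturity, so its Macaulay duration equals its maturity: 3 years.

3.000 years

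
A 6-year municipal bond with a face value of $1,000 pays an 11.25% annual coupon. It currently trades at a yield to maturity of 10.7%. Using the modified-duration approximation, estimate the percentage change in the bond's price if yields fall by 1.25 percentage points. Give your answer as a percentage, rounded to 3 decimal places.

Periodic yield y = 0.107. Modified duration first:
  t   CF        PV=CF/(1+0.107)^t    t·PV
  1       112.50       101.6260       101.6260
  2       112.50        91.8031       183.6062
  3       112.50        82.9296       248.7889
  4       112.50        74.9138       299.6553
  5       112.50        67.6728       338.3642
  6     1,112.50       604.5250     3,627.1502
  Σ                  1,023.4704     4,799.1908
P = 1,023.4704; D_Mac = 4.68913 yrs; D_mod = 4.68913/(1+0.107) = 4.23589 yrs.
ΔP/P ≈ -D_mod · Δy = -4.23589 × (-0.0125) = +0.052949 = +5.2949%.

+5.295%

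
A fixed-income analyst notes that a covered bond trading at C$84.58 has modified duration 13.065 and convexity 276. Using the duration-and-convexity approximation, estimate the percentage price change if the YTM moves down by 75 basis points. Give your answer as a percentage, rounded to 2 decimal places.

+10.58%

Duration effect: -D_mod·Δy = -13.065 × (-0.0075) = +0.0979875
Convexity effect: ½·C·(Δy)² = 0.5 × 276 × (-0.0075)² = +0.0077625
ΔP/P ≈ +0.0979875 + 0.0077625 = +0.105750
= +10.5750%.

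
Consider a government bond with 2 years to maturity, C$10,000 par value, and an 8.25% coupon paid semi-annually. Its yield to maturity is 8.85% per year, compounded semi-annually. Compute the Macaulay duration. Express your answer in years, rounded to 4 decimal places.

1.8836 years

Periodic yield y = 0.04425. Discount each cash flow and weight by its period:
  t   CF        PV=CF/(1+0.04425)^t    t·PV
  1       412.50       395.0203       395.0203
  2       412.50       378.2814       756.5628
  3       412.50       362.2518     1,086.7553
  4    10,412.50     8,756.6316    35,026.5264
  Σ                  9,892.1851    37,264.8648
Price P = Σ PV = 9,892.1851.
Macaulay duration = Σ(t·PV) / P = 37,264.8648 / 9,892.1851 = 3.76710 half-year periods.
In years: 3.76710 / 2 = 1.88355 years.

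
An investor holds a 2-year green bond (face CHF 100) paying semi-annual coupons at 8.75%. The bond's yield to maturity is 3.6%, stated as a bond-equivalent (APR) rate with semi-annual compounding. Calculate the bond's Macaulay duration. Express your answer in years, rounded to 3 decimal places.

Periodic yield y = 0.018. Discount each cash flow and weight by its period:
  t   CF        PV=CF/(1+0.018)^t    t·PV
  1        4.375         4.2976         4.2976
  2        4.375         4.2217         8.4433
  3        4.375         4.1470        12.4410
  4      104.375        97.1864       388.7455
  Σ                    109.8527       413.9275
Price P = Σ PV = 109.8527.
Macaulay duration = Σ(t·PV) / P = 413.9275 / 109.8527 = 3.76802 half-year periods.
In years: 3.76802 / 2 = 1.88401 years.

1.884 years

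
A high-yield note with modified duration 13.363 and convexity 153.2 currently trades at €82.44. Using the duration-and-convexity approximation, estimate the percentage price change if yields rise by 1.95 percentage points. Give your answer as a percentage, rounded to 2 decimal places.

Duration effect: -D_mod·Δy = -13.363 × (+0.0195) = -0.2605785
Convexity effect: ½·C·(Δy)² = 0.5 × 153.2 × (0.0195)² = +0.02912715
ΔP/P ≈ -0.2605785 + 0.02912715 = -0.23145135
= -23.145135%.

-23.15%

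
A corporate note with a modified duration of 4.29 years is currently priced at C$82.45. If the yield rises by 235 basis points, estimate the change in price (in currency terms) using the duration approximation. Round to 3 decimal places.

-C$8.312

Duration approximation: ΔP/P ≈ -D_mod · Δy = -4.29 × (+0.0235) = -0.100815.
ΔP ≈ 82.45 × (-0.100815) = -8.31219675.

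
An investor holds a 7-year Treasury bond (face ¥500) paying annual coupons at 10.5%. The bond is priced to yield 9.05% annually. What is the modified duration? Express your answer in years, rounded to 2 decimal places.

Periodic yield y = 0.0905. First find Macaulay duration:
  t   CF        PV=CF/(1+0.0905)^t    t·PV
  1        52.50        48.1431        48.1431
  2        52.50        44.1477        88.2954
  3        52.50        40.4839       121.4517
  4        52.50        37.1242       148.4966
  5        52.50        34.0432       170.2162
  6        52.50        31.2180       187.3081
  7       552.50       301.2677     2,108.8740
  Σ                    536.4278     2,872.7851
P = 536.4278; Macaulay duration = 2,872.7851 / 536.4278 = 5.35540 years.
Modified duration = D_Mac / (1 + y) = 5.35540 / 1.0905 = 4.91096 years.

4.91 years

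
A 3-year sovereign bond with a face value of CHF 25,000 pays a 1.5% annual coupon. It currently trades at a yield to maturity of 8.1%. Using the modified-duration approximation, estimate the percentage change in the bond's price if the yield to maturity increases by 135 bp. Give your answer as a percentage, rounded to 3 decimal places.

-3.685%

Periodic yield y = 0.081. Modified duration first:
  t   CF        PV=CF/(1+0.081)^t    t·PV
  1       375.00       346.9010       346.9010
  2       375.00       320.9075       641.8150
  3    25,375.00    20,087.6424    60,262.9273
  Σ                 20,755.4510    61,251.6433
P = 20,755.4510; D_Mac = 2.95111 yrs; D_mod = 2.95111/(1+0.081) = 2.72998 yrs.
ΔP/P ≈ -D_mod · Δy = -2.72998 × (+0.0135) = -0.036855 = -3.6855%.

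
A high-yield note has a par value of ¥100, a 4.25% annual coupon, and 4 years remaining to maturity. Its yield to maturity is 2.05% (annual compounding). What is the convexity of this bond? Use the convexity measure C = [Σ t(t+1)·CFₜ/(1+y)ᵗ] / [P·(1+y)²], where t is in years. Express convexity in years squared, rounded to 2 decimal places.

17.75

With y = 0.0205:
  t   CF        PV=CF/(1+0.0205)^t    t·PV        t(t+1)·PV
  1         4.25         4.1646         4.1646           8.3293
  2         4.25         4.0810         8.1619          24.4858
  3         4.25         3.9990        11.9970          47.9878
  4       104.25        96.1223       384.4891       1,922.4454
  Σ                    108.3668       408.8126       2,003.2483
P = 108.3668.
Convexity = Σ t(t+1)·PV / [P·(1+y)²] = 2,003.2483 / (108.3668 × 1.041420) = 17.75057.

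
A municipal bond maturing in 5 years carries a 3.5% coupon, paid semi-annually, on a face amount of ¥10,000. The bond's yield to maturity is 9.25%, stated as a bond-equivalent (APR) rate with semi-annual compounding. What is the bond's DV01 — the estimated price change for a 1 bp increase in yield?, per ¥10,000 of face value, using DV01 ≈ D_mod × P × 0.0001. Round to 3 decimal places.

Periodic yield y = 0.04625.
  t   CF        PV=CF/(1+0.04625)^t    t·PV
  1       175.00       167.2640       167.2640
  2       175.00       159.8700       319.7401
  3       175.00       152.8029       458.4087
  4       175.00       146.0482       584.1927
  5       175.00       139.5921       697.9603
  6       175.00       133.4213       800.5279
  7       175.00       127.5234       892.6635
  8       175.00       121.8861       975.0890
  9       175.00       116.4981     1,048.4828
  10   10,175.00     6,474.1045    64,741.0454
  Σ                  7,739.0107    70,685.3746
P = 7,739.0107; D_Mac = 9.13364 half-year periods = 4.56682 yrs; D_mod = 4.36494 yrs.
DV01 ≈ 4.36494 × 7,739.0107 × 0.0001 = 3.378035.

¥3.378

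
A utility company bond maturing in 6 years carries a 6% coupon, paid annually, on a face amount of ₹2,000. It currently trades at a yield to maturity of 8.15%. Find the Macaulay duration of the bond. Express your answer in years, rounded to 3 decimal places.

Periodic yield y = 0.0815. Discount each cash flow and weight by its year:
  t   CF        PV=CF/(1+0.0815)^t    t·PV
  1       120.00       110.9570       110.9570
  2       120.00       102.5955       205.1909
  3       120.00        94.8641       284.5922
  4       120.00        87.7153       350.8610
  5       120.00        81.1052       405.5259
  6     2,120.00     1,324.8805     7,949.2832
  Σ                  1,802.1175     9,306.4103
Price P = Σ PV = 1,802.1175.
Macaulay duration = Σ(t·PV) / P = 9,306.4103 / 1,802.1175 = 5.16415 years.

5.164 years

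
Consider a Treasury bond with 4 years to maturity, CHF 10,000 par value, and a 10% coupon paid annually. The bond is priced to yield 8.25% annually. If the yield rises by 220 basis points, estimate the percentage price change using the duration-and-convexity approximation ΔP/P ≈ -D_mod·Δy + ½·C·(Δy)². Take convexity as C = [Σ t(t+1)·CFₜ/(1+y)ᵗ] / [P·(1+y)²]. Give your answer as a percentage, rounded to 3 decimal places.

With y = 0.0825:
  t   CF        PV=CF/(1+0.0825)^t    t·PV        t(t+1)·PV
  1     1,000.00       923.7875       923.7875       1,847.5751
  2     1,000.00       853.3834     1,706.7668       5,120.3004
  3     1,000.00       788.3449     2,365.0348       9,460.1393
  4    11,000.00     8,010.8955    32,043.5819     160,217.9095
  Σ                 10,576.4113    37,039.1710     176,645.9242
P = 10,576.4113; D_Mac = 3.50205 yrs; D_mod = 3.23515 yrs; C = 14.25310.
Duration effect: -3.23515 × (+0.022) = -0.071173
Convexity effect: 0.5 × 14.25310 × (0.022)² = +0.0034493
ΔP/P ≈ -0.071173 + 0.0034493 = -0.067724 = -6.7724%.

-6.772%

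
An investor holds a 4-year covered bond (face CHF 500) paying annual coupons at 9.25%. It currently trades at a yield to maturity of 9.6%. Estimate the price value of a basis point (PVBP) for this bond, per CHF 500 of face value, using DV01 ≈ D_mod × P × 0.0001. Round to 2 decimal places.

CHF 0.16

Periodic yield y = 0.096.
  t   CF        PV=CF/(1+0.096)^t    t·PV
  1        46.25        42.1989        42.1989
  2        46.25        38.5027        77.0053
  3        46.25        35.1302       105.3905
  4       546.25       378.5726     1,514.2906
  Σ                    494.4044     1,738.8853
P = 494.4044; D_Mac = 3.51713 yrs; D_mod = 3.20906 yrs.
DV01 ≈ 3.20906 × 494.4044 × 0.0001 = 0.158657.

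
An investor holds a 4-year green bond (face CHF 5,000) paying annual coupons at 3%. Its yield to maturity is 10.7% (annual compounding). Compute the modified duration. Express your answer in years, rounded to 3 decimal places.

Periodic yield y = 0.107. First find Macaulay duration:
  t   CF        PV=CF/(1+0.107)^t    t·PV
  1       150.00       135.5014       135.5014
  2       150.00       122.4041       244.8082
  3       150.00       110.5728       331.7185
  4     5,150.00     3,429.3890    13,717.5558
  Σ                  3,797.8673    14,429.5839
P = 3,797.8673; Macaulay duration = 14,429.5839 / 3,797.8673 = 3.79939 years.
Modified duration = D_Mac / (1 + y) = 3.79939 / 1.107 = 3.43215 years.

3.432 years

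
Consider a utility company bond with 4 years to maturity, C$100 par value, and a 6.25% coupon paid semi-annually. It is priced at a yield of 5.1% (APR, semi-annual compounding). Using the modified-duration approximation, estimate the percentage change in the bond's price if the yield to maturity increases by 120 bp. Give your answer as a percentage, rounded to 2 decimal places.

-4.22%

Periodic yield y = 0.0255. Modified duration first:
  t   CF        PV=CF/(1+0.0255)^t    t·PV
  1        3.125         3.0473         3.0473
  2        3.125         2.9715         5.9430
  3        3.125         2.8976         8.6929
  4        3.125         2.8256        11.3023
  5        3.125         2.7553        13.7766
  6        3.125         2.6868        16.1208
  7        3.125         2.6200        18.3400
  8      103.125        84.3099       674.4793
  Σ                    104.1141       751.7022
P = 104.1141; D_Mac = 7.21999 half-year periods = 3.60999 yrs; D_mod = 3.60999/(1+0.0255) = 3.52023 yrs.
ΔP/P ≈ -D_mod · Δy = -3.52023 × (+0.012) = -0.042243 = -4.2243%.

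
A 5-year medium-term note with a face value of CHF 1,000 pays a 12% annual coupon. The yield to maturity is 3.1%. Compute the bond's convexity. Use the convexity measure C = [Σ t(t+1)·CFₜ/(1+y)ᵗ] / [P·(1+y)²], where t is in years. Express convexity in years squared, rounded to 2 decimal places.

22.20

With y = 0.031:
  t   CF        PV=CF/(1+0.031)^t    t·PV        t(t+1)·PV
  1       120.00       116.3919       116.3919         232.7837
  2       120.00       112.8922       225.7844         677.3532
  3       120.00       109.4978       328.4933       1,313.9732
  4       120.00       106.2054       424.8216       2,124.1079
  5     1,120.00       961.4456     4,807.2278      28,843.3667
  Σ                  1,406.4328     5,902.7189      33,191.5846
P = 1,406.4328.
Convexity = Σ t(t+1)·PV / [P·(1+y)²] = 33,191.5846 / (1,406.4328 × 1.062961) = 22.20198.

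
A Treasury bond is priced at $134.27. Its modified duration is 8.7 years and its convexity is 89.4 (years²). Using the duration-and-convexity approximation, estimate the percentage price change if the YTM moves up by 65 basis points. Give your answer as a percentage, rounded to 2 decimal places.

-5.47%

Duration effect: -D_mod·Δy = -8.7 × (+0.0065) = -0.056550
Convexity effect: ½·C·(Δy)² = 0.5 × 89.4 × (0.0065)² = +0.001888575
ΔP/P ≈ -0.056550 + 0.001888575 = -0.054661425
= -5.4661425%.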